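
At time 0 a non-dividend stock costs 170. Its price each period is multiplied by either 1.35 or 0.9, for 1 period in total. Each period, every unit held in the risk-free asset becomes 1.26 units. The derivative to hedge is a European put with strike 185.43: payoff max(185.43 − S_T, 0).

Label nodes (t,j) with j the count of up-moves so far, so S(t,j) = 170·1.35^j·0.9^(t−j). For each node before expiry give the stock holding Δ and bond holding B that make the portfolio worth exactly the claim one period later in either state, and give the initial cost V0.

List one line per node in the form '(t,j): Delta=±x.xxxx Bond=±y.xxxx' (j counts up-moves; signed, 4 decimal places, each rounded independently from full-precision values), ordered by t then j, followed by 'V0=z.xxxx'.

(0,0): Delta=-0.4239 Bond=77.2143
V0=5.1476

Under the risk-neutral measure, an up-move has probability p* = (R−d)/(u−d) = 0.8000 and values discount at R = 1.26.
Terminal values V(1,·): V(1,0)=32.4300, V(1,1)=0.0000
(0,0): S=170.0000. Δ = (V_up−V_dn)/(S_up−S_dn) = (0.0000−32.4300)/(229.5000−153.0000) = -0.4239. V = [p*·0.0000 + (1−p*)·32.4300]/1.26 = 5.1476. B = V − Δ·S = 77.2143.
Root portfolio cost Δ·170+B reproduces V0=5.1476.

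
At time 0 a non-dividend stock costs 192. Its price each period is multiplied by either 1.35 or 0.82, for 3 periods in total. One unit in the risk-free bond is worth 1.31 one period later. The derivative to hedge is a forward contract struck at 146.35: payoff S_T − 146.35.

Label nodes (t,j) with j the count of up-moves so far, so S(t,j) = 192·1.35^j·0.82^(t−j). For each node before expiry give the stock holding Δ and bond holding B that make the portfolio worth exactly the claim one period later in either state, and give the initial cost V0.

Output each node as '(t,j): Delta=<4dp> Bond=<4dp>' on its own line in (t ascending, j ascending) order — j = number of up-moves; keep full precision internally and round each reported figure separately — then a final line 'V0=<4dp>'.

Since d<R<u, set p* = (R−d)/(u−d) = 0.9245; price each node as the discounted p*-expectation of its children.
At expiry t=3: V(3,0)=-40.4873, V(3,1)=27.9361, V(3,2)=140.5844, V(3,3)=326.0420
  t=2,j=0: stock 129.1008 → up 174.2861 (V=27.9361), down 105.8627 (V=-40.4873). Price 17.3832; hedge Δ=1.0000, bond B=-111.7176.
  t=2,j=1: stock 212.5440 → up 286.9344 (V=140.5844), down 174.2861 (V=27.9361). Price 100.8264; hedge Δ=1.0000, bond B=-111.7176.
  t=2,j=2: stock 349.9200 → up 472.3920 (V=326.0420), down 286.9344 (V=140.5844). Price 238.2024; hedge Δ=1.0000, bond B=-111.7176.
  t=1,j=0: stock 157.4400 → up 212.5440 (V=100.8264), down 129.1008 (V=17.3832). Price 72.1594; hedge Δ=1.0000, bond B=-85.2806.
  t=1,j=1: stock 259.2000 → up 349.9200 (V=238.2024), down 212.5440 (V=100.8264). Price 173.9194; hedge Δ=1.0000, bond B=-85.2806.
  t=0,j=0: stock 192.0000 → up 259.2000 (V=173.9194), down 157.4400 (V=72.1594). Price 126.9003; hedge Δ=1.0000, bond B=-65.0997.
Self-financing check: at every node Δ·S+B equals the discounted successor values.

(0,0): Delta=1.0000 Bond=-65.0997
(1,0): Delta=1.0000 Bond=-85.2806
(1,1): Delta=1.0000 Bond=-85.2806
(2,0): Delta=1.0000 Bond=-111.7176
(2,1): Delta=1.0000 Bond=-111.7176
(2,2): Delta=1.0000 Bond=-111.7176
V0=126.9003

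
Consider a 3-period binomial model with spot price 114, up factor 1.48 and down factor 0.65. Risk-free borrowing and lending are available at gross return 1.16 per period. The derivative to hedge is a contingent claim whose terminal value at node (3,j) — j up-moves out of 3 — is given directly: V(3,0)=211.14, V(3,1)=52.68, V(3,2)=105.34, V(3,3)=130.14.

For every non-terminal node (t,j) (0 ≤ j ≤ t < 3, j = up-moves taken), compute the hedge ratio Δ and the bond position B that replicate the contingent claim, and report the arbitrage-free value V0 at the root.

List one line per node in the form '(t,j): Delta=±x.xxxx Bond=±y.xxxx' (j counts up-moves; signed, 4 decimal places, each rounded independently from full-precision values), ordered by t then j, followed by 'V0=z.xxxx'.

Since d<R<u, set p* = (R−d)/(u−d) = 0.6145; price each node as the discounted p*-expectation of its children.
At expiry t=3: V(3,0)=211.1400, V(3,1)=52.6800, V(3,2)=105.3400, V(3,3)=130.1400
Node (2,0) S=48.1650: V=(p*·52.6800+(1−p*)·211.1400)/1.16=98.0802; Δ=(52.6800−211.1400)/(71.2842−31.3073)=-3.9638; B=V−Δ·S=288.9958
Node (2,1) S=109.6680: V=(p*·105.3400+(1−p*)·52.6800)/1.16=73.3081; Δ=(105.3400−52.6800)/(162.3086−71.2842)=0.5785; B=V−Δ·S=9.8623
Node (2,2) S=249.7056: V=(p*·130.1400+(1−p*)·105.3400)/1.16=103.9470; Δ=(130.1400−105.3400)/(369.5643−162.3086)=0.1197; B=V−Δ·S=74.0675
Node (1,0) S=74.1000: V=(p*·73.3081+(1−p*)·98.0802)/1.16=71.4300; Δ=(73.3081−98.0802)/(109.6680−48.1650)=-0.4028; B=V−Δ·S=101.2759
Node (1,1) S=168.7200: V=(p*·103.9470+(1−p*)·73.3081)/1.16=79.4262; Δ=(103.9470−73.3081)/(249.7056−109.6680)=0.2188; B=V−Δ·S=42.5118
Node (0,0) S=114.0000: V=(p*·79.4262+(1−p*)·71.4300)/1.16=65.8132; Δ=(79.4262−71.4300)/(168.7200−74.1000)=0.0845; B=V−Δ·S=56.1792
Self-financing check: at every node Δ·S+B equals the discounted successor values.

(0,0): Delta=0.0845 Bond=56.1792
(1,0): Delta=-0.4028 Bond=101.2759
(1,1): Delta=0.2188 Bond=42.5118
(2,0): Delta=-3.9638 Bond=288.9958
(2,1): Delta=0.5785 Bond=9.8623
(2,2): Delta=0.1197 Bond=74.0675
V0=65.8132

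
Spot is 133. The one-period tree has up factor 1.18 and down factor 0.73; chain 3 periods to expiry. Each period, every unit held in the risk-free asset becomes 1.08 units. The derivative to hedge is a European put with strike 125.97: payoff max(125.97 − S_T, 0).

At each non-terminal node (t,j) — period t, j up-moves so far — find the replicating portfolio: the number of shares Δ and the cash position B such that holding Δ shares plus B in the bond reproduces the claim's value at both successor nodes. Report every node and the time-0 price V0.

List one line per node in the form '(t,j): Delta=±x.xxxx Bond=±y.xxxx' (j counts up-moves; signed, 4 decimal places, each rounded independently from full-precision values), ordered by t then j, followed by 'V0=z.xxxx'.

(0,0): Delta=-0.2322 Bond=35.4023
(1,0): Delta=-0.8481 Bond=98.0275
(1,1): Delta=-0.1233 Bond=21.1508
(2,0): Delta=-1.0000 Bond=116.6389
(2,1): Delta=-0.8212 Bond=102.7927
(2,2): Delta=0.0000 Bond=0.0000
V0=4.5192

Since d<R<u, set p* = (R−d)/(u−d) = 0.7778; price each node as the discounted p*-expectation of its children.
Terminal payoffs: V(3,0)=74.2307, V(3,1)=42.3367, V(3,2)=0.0000, V(3,3)=0.0000
  t=2,j=0: stock 70.8757 → up 83.6333 (V=42.3367), down 51.7393 (V=74.2307). Price 45.7632; hedge Δ=-1.0000, bond B=116.6389.
  t=2,j=1: stock 114.5662 → up 135.1881 (V=0.0000), down 83.6333 (V=42.3367). Price 8.7112; hedge Δ=-0.8212, bond B=102.7927.
  t=2,j=2: stock 185.1892 → up 218.5233 (V=0.0000), down 135.1881 (V=0.0000). Price 0.0000; hedge Δ=0.0000, bond B=0.0000.
  t=1,j=0: stock 97.0900 → up 114.5662 (V=8.7112), down 70.8757 (V=45.7632). Price 15.6898; hedge Δ=-0.8481, bond B=98.0275.
  t=1,j=1: stock 156.9400 → up 185.1892 (V=0.0000), down 114.5662 (V=8.7112). Price 1.7924; hedge Δ=-0.1233, bond B=21.1508.
  t=0,j=0: stock 133.0000 → up 156.9400 (V=1.7924), down 97.0900 (V=15.6898). Price 4.5192; hedge Δ=-0.2322, bond B=35.4023.
Check: Δ(0,0)·S0 + B(0,0) = 4.5192 = V0.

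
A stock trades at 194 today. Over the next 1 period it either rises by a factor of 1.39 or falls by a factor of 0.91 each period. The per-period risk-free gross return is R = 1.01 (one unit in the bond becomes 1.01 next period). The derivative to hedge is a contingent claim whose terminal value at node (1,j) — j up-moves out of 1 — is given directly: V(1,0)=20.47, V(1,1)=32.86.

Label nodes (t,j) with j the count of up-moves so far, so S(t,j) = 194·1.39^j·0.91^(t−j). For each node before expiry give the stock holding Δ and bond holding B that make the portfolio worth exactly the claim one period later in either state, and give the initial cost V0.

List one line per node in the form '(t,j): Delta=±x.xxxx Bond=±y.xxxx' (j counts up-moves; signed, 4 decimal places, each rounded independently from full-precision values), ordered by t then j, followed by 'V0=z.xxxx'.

No-arbitrage ⇒ martingale measure with p* = (R−d)/(u−d) = 0.2083.
At expiry t=1: V(1,0)=20.4700, V(1,1)=32.8600
(0,0): S=194.0000. Δ = (V_up−V_dn)/(S_up−S_dn) = (32.8600−20.4700)/(269.6600−176.5400) = 0.1331. V = [p*·32.8600 + (1−p*)·20.4700]/1.01 = 22.8230. B = V − Δ·S = -2.9895.
Self-financing check: at every node Δ·S+B equals the discounted successor values.

(0,0): Delta=0.1331 Bond=-2.9895
V0=22.8230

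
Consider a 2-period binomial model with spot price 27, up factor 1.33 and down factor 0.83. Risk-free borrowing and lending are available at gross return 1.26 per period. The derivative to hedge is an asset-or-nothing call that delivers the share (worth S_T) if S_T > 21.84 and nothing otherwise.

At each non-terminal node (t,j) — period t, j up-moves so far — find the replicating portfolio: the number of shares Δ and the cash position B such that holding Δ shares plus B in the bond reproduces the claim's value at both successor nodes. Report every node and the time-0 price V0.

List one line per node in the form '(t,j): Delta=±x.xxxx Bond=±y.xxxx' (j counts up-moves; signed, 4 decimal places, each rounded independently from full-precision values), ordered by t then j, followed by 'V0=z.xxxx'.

No-arbitrage ⇒ martingale measure with p* = (R−d)/(u−d) = 0.8600.
At expiry t=2: V(2,0)=0.0000, V(2,1)=29.8053, V(2,2)=47.7603
Node (1,0) S=22.4100: V=(p*·29.8053+(1−p*)·0.0000)/1.26=20.3433; Δ=(29.8053−0.0000)/(29.8053−18.6003)=2.6600; B=V−Δ·S=-39.2673
Node (1,1) S=35.9100: V=(p*·47.7603+(1−p*)·29.8053)/1.26=35.9100; Δ=(47.7603−29.8053)/(47.7603−29.8053)=1.0000; B=V−Δ·S=0.0000
Node (0,0) S=27.0000: V=(p*·35.9100+(1−p*)·20.3433)/1.26=26.7704; Δ=(35.9100−20.3433)/(35.9100−22.4100)=1.1531; B=V−Δ·S=-4.3630
Self-financing check: at every node Δ·S+B equals the discounted successor values.

(0,0): Delta=1.1531 Bond=-4.3630
(1,0): Delta=2.6600 Bond=-39.2673
(1,1): Delta=1.0000 Bond=0.0000
V0=26.7704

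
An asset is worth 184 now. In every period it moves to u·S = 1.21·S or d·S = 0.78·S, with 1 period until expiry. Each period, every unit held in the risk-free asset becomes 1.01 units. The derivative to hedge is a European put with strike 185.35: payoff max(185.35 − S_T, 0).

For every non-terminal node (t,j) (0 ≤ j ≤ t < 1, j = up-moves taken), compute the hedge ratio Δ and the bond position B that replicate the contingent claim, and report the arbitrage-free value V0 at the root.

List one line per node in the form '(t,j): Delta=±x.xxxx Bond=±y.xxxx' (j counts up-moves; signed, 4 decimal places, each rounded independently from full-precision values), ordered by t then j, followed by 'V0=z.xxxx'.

Under the risk-neutral measure, an up-move has probability p* = (R−d)/(u−d) = 0.5349 and values discount at R = 1.01.
Terminal values V(1,·): V(1,0)=41.8300, V(1,1)=0.0000
(0,0): S=184.0000. Δ = (V_up−V_dn)/(S_up−S_dn) = (0.0000−41.8300)/(222.6400−143.5200) = -0.5287. V = [p*·0.0000 + (1−p*)·41.8300]/1.01 = 19.2632. B = V − Δ·S = 116.5423.
Each (Δ,B) replicates both successor values, so the strategy is self-financing and V0 is arbitrage-free.

(0,0): Delta=-0.5287 Bond=116.5423
V0=19.2632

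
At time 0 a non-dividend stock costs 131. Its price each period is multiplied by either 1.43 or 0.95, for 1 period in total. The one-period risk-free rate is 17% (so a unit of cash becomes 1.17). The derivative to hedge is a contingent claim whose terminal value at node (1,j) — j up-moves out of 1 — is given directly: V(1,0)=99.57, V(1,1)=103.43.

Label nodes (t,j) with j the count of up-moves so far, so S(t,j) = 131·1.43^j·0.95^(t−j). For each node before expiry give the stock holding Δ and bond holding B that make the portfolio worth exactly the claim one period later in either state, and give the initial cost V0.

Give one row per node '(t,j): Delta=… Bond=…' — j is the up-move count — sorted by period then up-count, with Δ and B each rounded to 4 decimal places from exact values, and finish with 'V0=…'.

Since d<R<u, set p* = (R−d)/(u−d) = 0.4583; price each node as the discounted p*-expectation of its children.
At expiry t=1: V(1,0)=99.5700, V(1,1)=103.4300
Node (0,0) S=131.0000: V=(p*·103.4300+(1−p*)·99.5700)/1.17=86.6147; Δ=(103.4300−99.5700)/(187.3300−124.4500)=0.0614; B=V−Δ·S=78.5730
Each (Δ,B) replicates both successor values, so the strategy is self-financing and V0 is arbitrage-free.

(0,0): Delta=0.0614 Bond=78.5730
V0=86.6147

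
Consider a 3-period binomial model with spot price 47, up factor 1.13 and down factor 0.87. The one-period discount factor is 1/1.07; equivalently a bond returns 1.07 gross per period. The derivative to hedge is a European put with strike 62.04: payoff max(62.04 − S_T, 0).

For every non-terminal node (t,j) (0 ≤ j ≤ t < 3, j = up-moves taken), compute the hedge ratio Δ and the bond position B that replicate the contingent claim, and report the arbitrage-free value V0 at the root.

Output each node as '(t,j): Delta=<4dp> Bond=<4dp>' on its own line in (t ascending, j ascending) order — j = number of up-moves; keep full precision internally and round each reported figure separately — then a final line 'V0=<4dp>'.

The replicating-portfolio and risk-neutral prices coincide; use p* = (1.07−0.87)/(1.13−0.87) = 0.7692 for the latter.
Payoff layer (t=3): V(3,0)=31.0904, V(3,1)=21.8410, V(3,2)=9.8276, V(3,3)=0.0000
  t=2,j=0: stock 35.5743 → up 40.1990 (V=21.8410), down 30.9496 (V=31.0904). Price 22.4070; hedge Δ=-1.0000, bond B=57.9813.
  t=2,j=1: stock 46.2057 → up 52.2124 (V=9.8276), down 40.1990 (V=21.8410). Price 11.7756; hedge Δ=-1.0000, bond B=57.9813.
  t=2,j=2: stock 60.0143 → up 67.8162 (V=0.0000), down 52.2124 (V=9.8276). Price 2.1195; hedge Δ=-0.6298, bond B=39.9178.
  t=1,j=0: stock 40.8900 → up 46.2057 (V=11.7756), down 35.5743 (V=22.4070). Price 13.2981; hedge Δ=-1.0000, bond B=54.1881.
  t=1,j=1: stock 53.1100 → up 60.0143 (V=2.1195), down 46.2057 (V=11.7756). Price 4.0634; hedge Δ=-0.6993, bond B=41.2022.
  t=0,j=0: stock 47.0000 → up 53.1100 (V=4.0634), down 40.8900 (V=13.2981). Price 5.7893; hedge Δ=-0.7557, bond B=41.3074.
Check: Δ(0,0)·S0 + B(0,0) = 5.7893 = V0.

(0,0): Delta=-0.7557 Bond=41.3074
(1,0): Delta=-1.0000 Bond=54.1881
(1,1): Delta=-0.6993 Bond=41.2022
(2,0): Delta=-1.0000 Bond=57.9813
(2,1): Delta=-1.0000 Bond=57.9813
(2,2): Delta=-0.6298 Bond=39.9178
V0=5.7893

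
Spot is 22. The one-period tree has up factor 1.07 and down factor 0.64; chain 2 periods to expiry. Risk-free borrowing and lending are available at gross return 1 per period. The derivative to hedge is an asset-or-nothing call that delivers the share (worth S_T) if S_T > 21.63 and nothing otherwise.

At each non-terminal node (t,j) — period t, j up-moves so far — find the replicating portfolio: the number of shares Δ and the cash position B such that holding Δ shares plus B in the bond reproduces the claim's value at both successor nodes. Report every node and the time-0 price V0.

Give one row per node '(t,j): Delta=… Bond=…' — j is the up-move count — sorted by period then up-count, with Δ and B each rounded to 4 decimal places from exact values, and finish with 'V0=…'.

(0,0): Delta=2.2291 Bond=-31.3860
(1,0): Delta=0.0000 Bond=0.0000
(1,1): Delta=2.4884 Bond=-37.4888
V0=17.6546

The replicating-portfolio and risk-neutral prices coincide; use p* = (1−0.64)/(1.07−0.64) = 0.8372 for the latter.
Payoff layer (t=2): V(2,0)=0.0000, V(2,1)=0.0000, V(2,2)=25.1878
(1,0): S=14.0800. Δ = (V_up−V_dn)/(S_up−S_dn) = (0.0000−0.0000)/(15.0656−9.0112) = 0.0000. V = [p*·0.0000 + (1−p*)·0.0000]/1 = 0.0000. B = V − Δ·S = 0.0000.
(1,1): S=23.5400. Δ = (V_up−V_dn)/(S_up−S_dn) = (25.1878−0.0000)/(25.1878−15.0656) = 2.4884. V = [p*·25.1878 + (1−p*)·0.0000]/1 = 21.0875. B = V − Δ·S = -37.4888.
(0,0): S=22.0000. Δ = (V_up−V_dn)/(S_up−S_dn) = (21.0875−0.0000)/(23.5400−14.0800) = 2.2291. V = [p*·21.0875 + (1−p*)·0.0000]/1 = 17.6546. B = V − Δ·S = -31.3860.
Root portfolio cost Δ·22+B reproduces V0=17.6546.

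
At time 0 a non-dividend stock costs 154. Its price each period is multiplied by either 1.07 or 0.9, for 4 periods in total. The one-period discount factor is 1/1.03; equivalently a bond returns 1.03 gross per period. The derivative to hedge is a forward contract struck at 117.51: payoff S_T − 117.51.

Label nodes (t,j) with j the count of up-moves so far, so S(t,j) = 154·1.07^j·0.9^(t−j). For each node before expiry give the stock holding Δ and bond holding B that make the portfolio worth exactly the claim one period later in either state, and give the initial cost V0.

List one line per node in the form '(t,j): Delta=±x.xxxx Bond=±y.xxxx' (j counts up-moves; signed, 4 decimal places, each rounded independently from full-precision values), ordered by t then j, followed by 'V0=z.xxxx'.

Risk-neutral probability p* = (R−d)/(u−d) = (1.03−0.9)/(1.07−0.9) = 0.7647.
Terminal values V(4,·): V(4,0)=-16.4706, V(4,1)=2.6146, V(4,2)=25.3048, V(4,3)=52.2810, V(4,4)=84.3526
Node (3,0) S=112.2660: V=(p*·2.6146+(1−p*)·-16.4706)/1.03=-1.8214; Δ=(2.6146−-16.4706)/(120.1246−101.0394)=1.0000; B=V−Δ·S=-114.0874
Node (3,1) S=133.4718: V=(p*·25.3048+(1−p*)·2.6146)/1.03=19.3844; Δ=(25.3048−2.6146)/(142.8148−120.1246)=1.0000; B=V−Δ·S=-114.0874
Node (3,2) S=158.6831: V=(p*·52.2810+(1−p*)·25.3048)/1.03=44.5958; Δ=(52.2810−25.3048)/(169.7910−142.8148)=1.0000; B=V−Δ·S=-114.0874
Node (3,3) S=188.6566: V=(p*·84.3526+(1−p*)·52.2810)/1.03=74.5692; Δ=(84.3526−52.2810)/(201.8626−169.7910)=1.0000; B=V−Δ·S=-114.0874
Node (2,0) S=124.7400: V=(p*·19.3844+(1−p*)·-1.8214)/1.03=13.9756; Δ=(19.3844−-1.8214)/(133.4718−112.2660)=1.0000; B=V−Δ·S=-110.7644
Node (2,1) S=148.3020: V=(p*·44.5958+(1−p*)·19.3844)/1.03=37.5376; Δ=(44.5958−19.3844)/(158.6831−133.4718)=1.0000; B=V−Δ·S=-110.7644
Node (2,2) S=176.3146: V=(p*·74.5692+(1−p*)·44.5958)/1.03=65.5502; Δ=(74.5692−44.5958)/(188.6566−158.6831)=1.0000; B=V−Δ·S=-110.7644
Node (1,0) S=138.6000: V=(p*·37.5376+(1−p*)·13.9756)/1.03=31.0617; Δ=(37.5376−13.9756)/(148.3020−124.7400)=1.0000; B=V−Δ·S=-107.5383
Node (1,1) S=164.7800: V=(p*·65.5502+(1−p*)·37.5376)/1.03=57.2417; Δ=(65.5502−37.5376)/(176.3146−148.3020)=1.0000; B=V−Δ·S=-107.5383
Node (0,0) S=154.0000: V=(p*·57.2417+(1−p*)·31.0617)/1.03=49.5939; Δ=(57.2417−31.0617)/(164.7800−138.6000)=1.0000; B=V−Δ·S=-104.4061
Each (Δ,B) replicates both successor values, so the strategy is self-financing and V0 is arbitrage-free.

(0,0): Delta=1.0000 Bond=-104.4061
(1,0): Delta=1.0000 Bond=-107.5383
(1,1): Delta=1.0000 Bond=-107.5383
(2,0): Delta=1.0000 Bond=-110.7644
(2,1): Delta=1.0000 Bond=-110.7644
(2,2): Delta=1.0000 Bond=-110.7644
(3,0): Delta=1.0000 Bond=-114.0874
(3,1): Delta=1.0000 Bond=-114.0874
(3,2): Delta=1.0000 Bond=-114.0874
(3,3): Delta=1.0000 Bond=-114.0874
V0=49.5939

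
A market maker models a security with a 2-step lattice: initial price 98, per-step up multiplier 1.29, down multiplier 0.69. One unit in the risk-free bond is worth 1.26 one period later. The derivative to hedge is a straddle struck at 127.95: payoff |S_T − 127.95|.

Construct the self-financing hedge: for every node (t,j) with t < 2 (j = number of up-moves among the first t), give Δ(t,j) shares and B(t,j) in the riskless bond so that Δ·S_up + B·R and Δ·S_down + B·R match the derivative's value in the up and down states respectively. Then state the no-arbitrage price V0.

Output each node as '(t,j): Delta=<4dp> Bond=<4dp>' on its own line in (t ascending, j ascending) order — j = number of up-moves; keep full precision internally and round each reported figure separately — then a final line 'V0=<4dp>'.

(0,0): Delta=-0.0990 Bond=32.2418
(1,0): Delta=-1.0000 Bond=101.5476
(1,1): Delta=-0.0737 Bond=37.4181
V0=22.5360

Since d<R<u, set p* = (R−d)/(u−d) = 0.9500; price each node as the discounted p*-expectation of its children.
Terminal values V(2,·): V(2,0)=81.2922, V(2,1)=40.7202, V(2,2)=35.1318
Node (1,0) S=67.6200: V=(p*·40.7202+(1−p*)·81.2922)/1.26=33.9276; Δ=(40.7202−81.2922)/(87.2298−46.6578)=-1.0000; B=V−Δ·S=101.5476
Node (1,1) S=126.4200: V=(p*·35.1318+(1−p*)·40.7202)/1.26=28.1041; Δ=(35.1318−40.7202)/(163.0818−87.2298)=-0.0737; B=V−Δ·S=37.4181
Node (0,0) S=98.0000: V=(p*·28.1041+(1−p*)·33.9276)/1.26=22.5360; Δ=(28.1041−33.9276)/(126.4200−67.6200)=-0.0990; B=V−Δ·S=32.2418
Each (Δ,B) replicates both successor values, so the strategy is self-financing and V0 is arbitrage-free.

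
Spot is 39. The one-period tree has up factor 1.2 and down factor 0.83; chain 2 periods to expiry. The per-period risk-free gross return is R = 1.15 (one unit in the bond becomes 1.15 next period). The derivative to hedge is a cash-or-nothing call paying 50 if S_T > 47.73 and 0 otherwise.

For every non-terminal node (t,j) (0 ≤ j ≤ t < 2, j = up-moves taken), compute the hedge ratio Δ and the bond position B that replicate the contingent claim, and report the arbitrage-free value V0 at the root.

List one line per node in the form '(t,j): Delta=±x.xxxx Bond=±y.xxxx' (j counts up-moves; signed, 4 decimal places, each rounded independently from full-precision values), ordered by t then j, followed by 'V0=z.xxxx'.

(0,0): Delta=2.6059 Bond=-73.3498
(1,0): Delta=0.0000 Bond=0.0000
(1,1): Delta=2.8875 Bond=-97.5323
V0=28.2794

The replicating-portfolio and risk-neutral prices coincide; use p* = (1.15−0.83)/(1.2−0.83) = 0.8649 for the latter.
Terminal values V(2,·): V(2,0)=0.0000, V(2,1)=0.0000, V(2,2)=50.0000
(1,0): S=32.3700. Δ = (V_up−V_dn)/(S_up−S_dn) = (0.0000−0.0000)/(38.8440−26.8671) = 0.0000. V = [p*·0.0000 + (1−p*)·0.0000]/1.15 = 0.0000. B = V − Δ·S = 0.0000.
(1,1): S=46.8000. Δ = (V_up−V_dn)/(S_up−S_dn) = (50.0000−0.0000)/(56.1600−38.8440) = 2.8875. V = [p*·50.0000 + (1−p*)·0.0000]/1.15 = 37.6028. B = V − Δ·S = -97.5323.
(0,0): S=39.0000. Δ = (V_up−V_dn)/(S_up−S_dn) = (37.6028−0.0000)/(46.8000−32.3700) = 2.6059. V = [p*·37.6028 + (1−p*)·0.0000]/1.15 = 28.2794. B = V − Δ·S = -73.3498.
Self-financing check: at every node Δ·S+B equals the discounted successor values.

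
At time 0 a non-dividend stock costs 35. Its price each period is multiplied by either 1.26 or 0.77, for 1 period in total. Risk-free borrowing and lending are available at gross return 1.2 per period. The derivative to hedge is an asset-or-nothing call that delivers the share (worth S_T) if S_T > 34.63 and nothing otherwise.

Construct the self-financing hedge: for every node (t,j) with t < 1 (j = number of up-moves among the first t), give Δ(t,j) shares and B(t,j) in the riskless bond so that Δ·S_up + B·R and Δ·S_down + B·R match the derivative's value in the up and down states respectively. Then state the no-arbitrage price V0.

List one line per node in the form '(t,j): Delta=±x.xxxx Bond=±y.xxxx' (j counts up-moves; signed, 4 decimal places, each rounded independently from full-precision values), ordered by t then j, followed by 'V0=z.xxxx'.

Since d<R<u, set p* = (R−d)/(u−d) = 0.8776; price each node as the discounted p*-expectation of its children.
Terminal payoffs: V(1,0)=0.0000, V(1,1)=44.1000
  t=0,j=0: stock 35.0000 → up 44.1000 (V=44.1000), down 26.9500 (V=0.0000). Price 32.2500; hedge Δ=2.5714, bond B=-57.7500.
Root portfolio cost Δ·35+B reproduces V0=32.2500.

(0,0): Delta=2.5714 Bond=-57.7500
V0=32.2500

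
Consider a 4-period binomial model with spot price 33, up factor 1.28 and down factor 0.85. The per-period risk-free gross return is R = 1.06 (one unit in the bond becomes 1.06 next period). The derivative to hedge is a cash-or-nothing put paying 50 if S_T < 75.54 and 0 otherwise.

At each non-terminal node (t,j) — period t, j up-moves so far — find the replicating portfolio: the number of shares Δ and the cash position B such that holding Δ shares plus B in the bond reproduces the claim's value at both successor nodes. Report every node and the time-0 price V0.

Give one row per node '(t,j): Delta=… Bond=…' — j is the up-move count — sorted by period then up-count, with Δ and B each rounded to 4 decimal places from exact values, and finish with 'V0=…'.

Under the risk-neutral measure, an up-move has probability p* = (R−d)/(u−d) = 0.4884 and values discount at R = 1.06.
Payoff layer (t=4): V(4,0)=50.0000, V(4,1)=50.0000, V(4,2)=50.0000, V(4,3)=50.0000, V(4,4)=0.0000
  t=3,j=0: stock 20.2661 → up 25.9406 (V=50.0000), down 17.2262 (V=50.0000). Price 47.1698; hedge Δ=0.0000, bond B=47.1698.
  t=3,j=1: stock 30.5184 → up 39.0636 (V=50.0000), down 25.9406 (V=50.0000). Price 47.1698; hedge Δ=0.0000, bond B=47.1698.
  t=3,j=2: stock 45.9571 → up 58.8251 (V=50.0000), down 39.0636 (V=50.0000). Price 47.1698; hedge Δ=0.0000, bond B=47.1698.
  t=3,j=3: stock 69.2060 → up 88.5837 (V=0.0000), down 58.8251 (V=50.0000). Price 24.1334; hedge Δ=-1.6802, bond B=140.4125.
  t=2,j=0: stock 23.8425 → up 30.5184 (V=47.1698), down 20.2661 (V=47.1698). Price 44.4998; hedge Δ=0.0000, bond B=44.4998.
  t=2,j=1: stock 35.9040 → up 45.9571 (V=47.1698), down 30.5184 (V=47.1698). Price 44.4998; hedge Δ=0.0000, bond B=44.4998.
  t=2,j=2: stock 54.0672 → up 69.2060 (V=24.1334), down 45.9571 (V=47.1698). Price 33.8863; hedge Δ=-0.9909, bond B=87.4594.
  t=1,j=0: stock 28.0500 → up 35.9040 (V=44.4998), down 23.8425 (V=44.4998). Price 41.9810; hedge Δ=0.0000, bond B=41.9810.
  t=1,j=1: stock 42.2400 → up 54.0672 (V=33.8863), down 35.9040 (V=44.4998). Price 37.0910; hedge Δ=-0.5843, bond B=61.7736.
  t=0,j=0: stock 33.0000 → up 42.2400 (V=37.0910), down 28.0500 (V=41.9810). Price 37.3517; hedge Δ=-0.3446, bond B=48.7237.
The time-0 hedge costs 37.3517, which is the no-arbitrage price.

(0,0): Delta=-0.3446 Bond=48.7237
(1,0): Delta=0.0000 Bond=41.9810
(1,1): Delta=-0.5843 Bond=61.7736
(2,0): Delta=0.0000 Bond=44.4998
(2,1): Delta=0.0000 Bond=44.4998
(2,2): Delta=-0.9909 Bond=87.4594
(3,0): Delta=0.0000 Bond=47.1698
(3,1): Delta=0.0000 Bond=47.1698
(3,2): Delta=0.0000 Bond=47.1698
(3,3): Delta=-1.6802 Bond=140.4125
V0=37.3517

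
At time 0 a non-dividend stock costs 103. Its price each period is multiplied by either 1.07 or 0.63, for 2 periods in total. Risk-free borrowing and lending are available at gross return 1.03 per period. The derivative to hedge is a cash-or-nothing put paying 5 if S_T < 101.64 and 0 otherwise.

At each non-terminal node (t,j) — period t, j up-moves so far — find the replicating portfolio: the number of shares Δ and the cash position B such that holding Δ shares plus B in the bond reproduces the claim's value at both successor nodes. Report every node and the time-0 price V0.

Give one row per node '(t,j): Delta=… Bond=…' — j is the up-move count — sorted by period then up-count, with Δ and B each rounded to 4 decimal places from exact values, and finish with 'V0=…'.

Under the risk-neutral measure, an up-move has probability p* = (R−d)/(u−d) = 0.9091 and values discount at R = 1.03.
Payoff layer (t=2): V(2,0)=5.0000, V(2,1)=5.0000, V(2,2)=0.0000
  t=1,j=0: stock 64.8900 → up 69.4323 (V=5.0000), down 40.8807 (V=5.0000). Price 4.8544; hedge Δ=0.0000, bond B=4.8544.
  t=1,j=1: stock 110.2100 → up 117.9247 (V=0.0000), down 69.4323 (V=5.0000). Price 0.4413; hedge Δ=-0.1031, bond B=11.8049.
  t=0,j=0: stock 103.0000 → up 110.2100 (V=0.4413), down 64.8900 (V=4.8544). Price 0.8180; hedge Δ=-0.0974, bond B=10.8476.
Self-financing check: at every node Δ·S+B equals the discounted successor values.

(0,0): Delta=-0.0974 Bond=10.8476
(1,0): Delta=0.0000 Bond=4.8544
(1,1): Delta=-0.1031 Bond=11.8049
V0=0.8180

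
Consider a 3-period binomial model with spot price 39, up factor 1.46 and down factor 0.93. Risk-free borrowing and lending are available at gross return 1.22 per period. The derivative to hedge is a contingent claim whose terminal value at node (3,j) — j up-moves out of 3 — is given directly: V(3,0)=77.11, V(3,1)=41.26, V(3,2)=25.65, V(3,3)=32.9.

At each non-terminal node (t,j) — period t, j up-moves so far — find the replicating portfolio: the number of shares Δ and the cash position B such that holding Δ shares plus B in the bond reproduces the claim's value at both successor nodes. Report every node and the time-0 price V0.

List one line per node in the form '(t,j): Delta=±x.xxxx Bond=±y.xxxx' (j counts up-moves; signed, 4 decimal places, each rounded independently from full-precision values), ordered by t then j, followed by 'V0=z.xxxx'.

Since d<R<u, set p* = (R−d)/(u−d) = 0.5472; price each node as the discounted p*-expectation of its children.
Terminal values V(3,·): V(3,0)=77.1100, V(3,1)=41.2600, V(3,2)=25.6500, V(3,3)=32.9000
  t=2,j=0: stock 33.7311 → up 49.2474 (V=41.2600), down 31.3699 (V=77.1100). Price 47.1262; hedge Δ=-2.0053, bond B=114.7677.
  t=2,j=1: stock 52.9542 → up 77.3131 (V=25.6500), down 49.2474 (V=41.2600). Price 26.8186; hedge Δ=-0.5562, bond B=56.2714.
  t=2,j=2: stock 83.1324 → up 121.3733 (V=32.9000), down 77.3131 (V=25.6500). Price 24.2762; hedge Δ=0.1645, bond B=10.5970.
  t=1,j=0: stock 36.2700 → up 52.9542 (V=26.8186), down 33.7311 (V=47.1262). Price 29.5201; hedge Δ=-1.0564, bond B=67.8363.
  t=1,j=1: stock 56.9400 → up 83.1324 (V=24.2762), down 52.9542 (V=26.8186). Price 20.8422; hedge Δ=-0.0842, bond B=25.6391.
  t=0,j=0: stock 39.0000 → up 56.9400 (V=20.8422), down 36.2700 (V=29.5201). Price 20.3048; hedge Δ=-0.4198, bond B=36.6781.
Self-financing check: at every node Δ·S+B equals the discounted successor values.

(0,0): Delta=-0.4198 Bond=36.6781
(1,0): Delta=-1.0564 Bond=67.8363
(1,1): Delta=-0.0842 Bond=25.6391
(2,0): Delta=-2.0053 Bond=114.7677
(2,1): Delta=-0.5562 Bond=56.2714
(2,2): Delta=0.1645 Bond=10.5970
V0=20.3048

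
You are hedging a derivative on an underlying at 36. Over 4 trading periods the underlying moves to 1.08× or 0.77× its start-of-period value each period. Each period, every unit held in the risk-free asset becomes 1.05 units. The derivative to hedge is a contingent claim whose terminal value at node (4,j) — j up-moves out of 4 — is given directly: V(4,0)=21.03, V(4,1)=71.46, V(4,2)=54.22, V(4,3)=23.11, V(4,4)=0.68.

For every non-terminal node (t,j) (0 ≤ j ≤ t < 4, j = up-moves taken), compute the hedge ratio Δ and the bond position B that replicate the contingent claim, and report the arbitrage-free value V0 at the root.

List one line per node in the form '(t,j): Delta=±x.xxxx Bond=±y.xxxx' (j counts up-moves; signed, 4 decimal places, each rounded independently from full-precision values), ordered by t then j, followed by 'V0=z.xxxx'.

(0,0): Delta=-1.8800 Bond=75.7150
(1,0): Delta=-2.9472 Bond=109.0826
(1,1): Delta=-1.7985 Bond=76.3313
(2,0): Delta=-1.5388 Bond=84.4766
(2,1): Delta=-3.0548 Bond=117.7575
(2,2): Delta=-1.7025 Bond=76.1182
(3,0): Delta=9.8981 Bond=-99.2682
(3,1): Delta=-2.4125 Bond=108.8399
(3,2): Delta=-3.1038 Bond=125.2316
(3,3): Delta=-1.5955 Bond=75.0697
V0=8.0344

Under the risk-neutral measure, an up-move has probability p* = (R−d)/(u−d) = 0.9032 and values discount at R = 1.05.
Payoff layer (t=4): V(4,0)=21.0300, V(4,1)=71.4600, V(4,2)=54.2200, V(4,3)=23.1100, V(4,4)=0.6800
(3,0): S=16.4352. Δ = (V_up−V_dn)/(S_up−S_dn) = (71.4600−21.0300)/(17.7500−12.6551) = 9.8981. V = [p*·71.4600 + (1−p*)·21.0300]/1.05 = 63.4092. B = V − Δ·S = -99.2682.
(3,1): S=23.0520. Δ = (V_up−V_dn)/(S_up−S_dn) = (54.2200−71.4600)/(24.8961−17.7500) = -2.4125. V = [p*·54.2200 + (1−p*)·71.4600]/1.05 = 53.2270. B = V − Δ·S = 108.8399.
(3,2): S=32.3326. Δ = (V_up−V_dn)/(S_up−S_dn) = (23.1100−54.2200)/(34.9192−24.8961) = -3.1038. V = [p*·23.1100 + (1−p*)·54.2200]/1.05 = 24.8768. B = V − Δ·S = 125.2316.
(3,3): S=45.3496. Δ = (V_up−V_dn)/(S_up−S_dn) = (0.6800−23.1100)/(48.9776−34.9192) = -1.5955. V = [p*·0.6800 + (1−p*)·23.1100]/1.05 = 2.7149. B = V − Δ·S = 75.0697.
(2,0): S=21.3444. Δ = (V_up−V_dn)/(S_up−S_dn) = (53.2270−63.4092)/(23.0520−16.4352) = -1.5388. V = [p*·53.2270 + (1−p*)·63.4092]/1.05 = 51.6309. B = V − Δ·S = 84.4766.
(2,1): S=29.9376. Δ = (V_up−V_dn)/(S_up−S_dn) = (24.8768−53.2270)/(32.3326−23.0520) = -3.0548. V = [p*·24.8768 + (1−p*)·53.2270]/1.05 = 26.3051. B = V − Δ·S = 117.7575.
(2,2): S=41.9904. Δ = (V_up−V_dn)/(S_up−S_dn) = (2.7149−24.8768)/(45.3496−32.3326) = -1.7025. V = [p*·2.7149 + (1−p*)·24.8768]/1.05 = 4.6282. B = V − Δ·S = 76.1182.
(1,0): S=27.7200. Δ = (V_up−V_dn)/(S_up−S_dn) = (26.3051−51.6309)/(29.9376−21.3444) = -2.9472. V = [p*·26.3051 + (1−p*)·51.6309]/1.05 = 27.3867. B = V − Δ·S = 109.0826.
(1,1): S=38.8800. Δ = (V_up−V_dn)/(S_up−S_dn) = (4.6282−26.3051)/(41.9904−29.9376) = -1.7985. V = [p*·4.6282 + (1−p*)·26.3051]/1.05 = 6.4057. B = V − Δ·S = 76.3313.
(0,0): S=36.0000. Δ = (V_up−V_dn)/(S_up−S_dn) = (6.4057−27.3867)/(38.8800−27.7200) = -1.8800. V = [p*·6.4057 + (1−p*)·27.3867]/1.05 = 8.0344. B = V − Δ·S = 75.7150.
Root portfolio cost Δ·36+B reproduces V0=8.0344.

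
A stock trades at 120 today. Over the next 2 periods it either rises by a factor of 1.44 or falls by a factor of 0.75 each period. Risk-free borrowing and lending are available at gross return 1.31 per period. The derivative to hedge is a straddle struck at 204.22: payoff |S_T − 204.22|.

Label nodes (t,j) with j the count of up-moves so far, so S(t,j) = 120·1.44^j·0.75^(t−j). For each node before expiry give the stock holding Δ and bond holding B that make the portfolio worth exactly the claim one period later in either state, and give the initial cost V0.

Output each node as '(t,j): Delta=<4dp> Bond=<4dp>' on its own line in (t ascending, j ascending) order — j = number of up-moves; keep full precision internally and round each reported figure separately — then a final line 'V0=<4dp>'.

(0,0): Delta=-0.3324 Bond=73.1365
(1,0): Delta=-1.0000 Bond=155.8931
(1,1): Delta=-0.2517 Bond=81.8606
V0=33.2490

No-arbitrage ⇒ martingale measure with p* = (R−d)/(u−d) = 0.8116.
Terminal payoffs: V(2,0)=136.7200, V(2,1)=74.6200, V(2,2)=44.6120
Node (1,0) S=90.0000: V=(p*·74.6200+(1−p*)·136.7200)/1.31=65.8931; Δ=(74.6200−136.7200)/(129.6000−67.5000)=-1.0000; B=V−Δ·S=155.8931
Node (1,1) S=172.8000: V=(p*·44.6120+(1−p*)·74.6200)/1.31=38.3707; Δ=(44.6120−74.6200)/(248.8320−129.6000)=-0.2517; B=V−Δ·S=81.8606
Node (0,0) S=120.0000: V=(p*·38.3707+(1−p*)·65.8931)/1.31=33.2490; Δ=(38.3707−65.8931)/(172.8000−90.0000)=-0.3324; B=V−Δ·S=73.1365
Self-financing check: at every node Δ·S+B equals the discounted successor values.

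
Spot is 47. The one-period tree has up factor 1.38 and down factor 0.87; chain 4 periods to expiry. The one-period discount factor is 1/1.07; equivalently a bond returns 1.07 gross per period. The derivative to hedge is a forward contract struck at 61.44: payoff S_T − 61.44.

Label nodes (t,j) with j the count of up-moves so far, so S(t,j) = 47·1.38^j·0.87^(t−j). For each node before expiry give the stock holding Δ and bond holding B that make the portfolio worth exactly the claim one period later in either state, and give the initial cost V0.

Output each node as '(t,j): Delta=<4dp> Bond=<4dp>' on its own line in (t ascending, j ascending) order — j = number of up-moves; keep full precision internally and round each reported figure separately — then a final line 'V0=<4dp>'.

Risk-neutral probability p* = (R−d)/(u−d) = (1.07−0.87)/(1.38−0.87) = 0.3922.
Terminal values V(4,·): V(4,0)=-34.5138, V(4,1)=-18.7295, V(4,2)=6.3077, V(4,3)=46.0219, V(4,4)=109.0167
  t=3,j=0: stock 30.9496 → up 42.7105 (V=-18.7295), down 26.9262 (V=-34.5138). Price -26.4709; hedge Δ=1.0000, bond B=-57.4206.
  t=3,j=1: stock 49.0925 → up 67.7477 (V=6.3077), down 42.7105 (V=-18.7295). Price -8.3280; hedge Δ=1.0000, bond B=-57.4206.
  t=3,j=2: stock 77.8709 → up 107.4619 (V=46.0219), down 67.7477 (V=6.3077). Price 20.4504; hedge Δ=1.0000, bond B=-57.4206.
  t=3,j=3: stock 123.5194 → up 170.4567 (V=109.0167), down 107.4619 (V=46.0219). Price 66.0988; hedge Δ=1.0000, bond B=-57.4206.
  t=2,j=0: stock 35.5743 → up 49.0925 (V=-8.3280), down 30.9496 (V=-26.4709). Price -18.0898; hedge Δ=1.0000, bond B=-53.6641.
  t=2,j=1: stock 56.4282 → up 77.8709 (V=20.4504), down 49.0925 (V=-8.3280). Price 2.7641; hedge Δ=1.0000, bond B=-53.6641.
  t=2,j=2: stock 89.5068 → up 123.5194 (V=66.0988), down 77.8709 (V=20.4504). Price 35.8427; hedge Δ=1.0000, bond B=-53.6641.
  t=1,j=0: stock 40.8900 → up 56.4282 (V=2.7641), down 35.5743 (V=-18.0898). Price -9.2633; hedge Δ=1.0000, bond B=-50.1533.
  t=1,j=1: stock 64.8600 → up 89.5068 (V=35.8427), down 56.4282 (V=2.7641). Price 14.7067; hedge Δ=1.0000, bond B=-50.1533.
  t=0,j=0: stock 47.0000 → up 64.8600 (V=14.7067), down 40.8900 (V=-9.2633). Price 0.1277; hedge Δ=1.0000, bond B=-46.8723.
Root portfolio cost Δ·47+B reproduces V0=0.1277.

(0,0): Delta=1.0000 Bond=-46.8723
(1,0): Delta=1.0000 Bond=-50.1533
(1,1): Delta=1.0000 Bond=-50.1533
(2,0): Delta=1.0000 Bond=-53.6641
(2,1): Delta=1.0000 Bond=-53.6641
(2,2): Delta=1.0000 Bond=-53.6641
(3,0): Delta=1.0000 Bond=-57.4206
(3,1): Delta=1.0000 Bond=-57.4206
(3,2): Delta=1.0000 Bond=-57.4206
(3,3): Delta=1.0000 Bond=-57.4206
V0=0.1277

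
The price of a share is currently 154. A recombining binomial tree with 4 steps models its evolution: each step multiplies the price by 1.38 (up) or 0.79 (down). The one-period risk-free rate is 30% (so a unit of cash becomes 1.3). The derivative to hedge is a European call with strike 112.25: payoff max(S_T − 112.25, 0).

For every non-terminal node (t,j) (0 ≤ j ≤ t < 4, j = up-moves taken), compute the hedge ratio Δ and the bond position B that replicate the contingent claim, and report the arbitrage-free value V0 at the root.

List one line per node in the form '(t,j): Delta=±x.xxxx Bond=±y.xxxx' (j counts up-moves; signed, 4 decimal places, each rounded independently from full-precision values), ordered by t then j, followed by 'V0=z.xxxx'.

Risk-neutral probability p* = (R−d)/(u−d) = (1.3−0.79)/(1.38−0.79) = 0.8644.
At expiry t=4: V(4,0)=0.0000, V(4,1)=0.0000, V(4,2)=70.7846, V(4,3)=207.4812, V(4,4)=446.2679
Node (3,0) S=75.9280: V=(p*·0.0000+(1−p*)·0.0000)/1.3=0.0000; Δ=(0.0000−0.0000)/(104.7806−59.9831)=0.0000; B=V−Δ·S=0.0000
Node (3,1) S=132.6337: V=(p*·70.7846+(1−p*)·0.0000)/1.3=47.0667; Δ=(70.7846−0.0000)/(183.0346−104.7806)=0.9045; B=V−Δ·S=-72.9072
Node (3,2) S=231.6893: V=(p*·207.4812+(1−p*)·70.7846)/1.3=145.3432; Δ=(207.4812−70.7846)/(319.7312−183.0346)=1.0000; B=V−Δ·S=-86.3462
Node (3,3) S=404.7231: V=(p*·446.2679+(1−p*)·207.4812)/1.3=318.3769; Δ=(446.2679−207.4812)/(558.5179−319.7312)=1.0000; B=V−Δ·S=-86.3462
Node (2,0) S=96.1114: V=(p*·47.0667+(1−p*)·0.0000)/1.3=31.2959; Δ=(47.0667−0.0000)/(132.6337−75.9280)=0.8300; B=V−Δ·S=-48.4780
Node (2,1) S=167.8908: V=(p*·145.3432+(1−p*)·47.0667)/1.3=101.5519; Δ=(145.3432−47.0667)/(231.6893−132.6337)=0.9921; B=V−Δ·S=-65.0184
Node (2,2) S=293.2776: V=(p*·318.3769+(1−p*)·145.3432)/1.3=226.8575; Δ=(318.3769−145.3432)/(404.7231−231.6893)=1.0000; B=V−Δ·S=-66.4201
Node (1,0) S=121.6600: V=(p*·101.5519+(1−p*)·31.2959)/1.3=70.7890; Δ=(101.5519−31.2959)/(167.8908−96.1114)=0.9788; B=V−Δ·S=-48.2890
Node (1,1) S=212.5200: V=(p*·226.8575+(1−p*)·101.5519)/1.3=161.4361; Δ=(226.8575−101.5519)/(293.2776−167.8908)=0.9994; B=V−Δ·S=-50.9462
Node (0,0) S=154.0000: V=(p*·161.4361+(1−p*)·70.7890)/1.3=114.7269; Δ=(161.4361−70.7890)/(212.5200−121.6600)=0.9977; B=V−Δ·S=-38.9122
Root portfolio cost Δ·154+B reproduces V0=114.7269.

(0,0): Delta=0.9977 Bond=-38.9122
(1,0): Delta=0.9788 Bond=-48.2890
(1,1): Delta=0.9994 Bond=-50.9462
(2,0): Delta=0.8300 Bond=-48.4780
(2,1): Delta=0.9921 Bond=-65.0184
(2,2): Delta=1.0000 Bond=-66.4201
(3,0): Delta=0.0000 Bond=0.0000
(3,1): Delta=0.9045 Bond=-72.9072
(3,2): Delta=1.0000 Bond=-86.3462
(3,3): Delta=1.0000 Bond=-86.3462
V0=114.7269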